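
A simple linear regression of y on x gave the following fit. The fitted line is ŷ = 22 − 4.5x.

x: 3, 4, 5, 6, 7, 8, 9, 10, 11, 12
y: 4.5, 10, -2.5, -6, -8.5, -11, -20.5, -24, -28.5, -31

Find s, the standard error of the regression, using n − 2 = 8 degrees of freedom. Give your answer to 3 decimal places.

x=3: ŷ = 22 − 4.5·3 = 8.5; r = 4.5 − 8.5 = -4
x=4: ŷ = 22 − 4.5·4 = 4; r = 10 − 4 = 6
x=5: ŷ = 22 − 4.5·5 = -0.5; r = -2.5 − (-0.5) = -2
x=6: ŷ = 22 − 4.5·6 = -5; r = -6 − (-5) = -1
x=7: ŷ = 22 − 4.5·7 = -9.5; r = -8.5 − (-9.5) = 1
x=8: ŷ = 22 − 4.5·8 = -14; r = -11 − (-14) = 3
x=9: ŷ = 22 − 4.5·9 = -18.5; r = -20.5 − (-18.5) = -2
x=10: ŷ = 22 − 4.5·10 = -23; r = -24 − (-23) = -1
x=11: ŷ = 22 − 4.5·11 = -27.5; r = -28.5 − (-27.5) = -1
x=12: ŷ = 22 − 4.5·12 = -32; r = -31 − (-32) = 1
SSE = 16 + 36 + 4 + 1 + 1 + 9 + 4 + 1 + 1 + 1 = 74
s = √(74/8) = √9.25 ≈ 3.041

s = 3.041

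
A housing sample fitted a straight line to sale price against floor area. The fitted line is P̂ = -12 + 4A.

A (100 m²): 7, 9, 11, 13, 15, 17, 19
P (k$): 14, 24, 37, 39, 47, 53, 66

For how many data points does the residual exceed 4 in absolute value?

A=7: P̂ = -12 + 4·7 = 16; r = 14 − 16 = -2
A=9: P̂ = -12 + 4·9 = 24; r = 24 − 24 = 0
A=11: P̂ = -12 + 4·11 = 32; r = 37 − 32 = 5
A=13: P̂ = -12 + 4·13 = 40; r = 39 − 40 = -1
A=15: P̂ = -12 + 4·15 = 48; r = 47 − 48 = -1
A=17: P̂ = -12 + 4·17 = 56; r = 53 − 56 = -3
A=19: P̂ = -12 + 4·19 = 64; r = 66 − 64 = 2
|r| > 4: A=11 (|r|=5) → 1

1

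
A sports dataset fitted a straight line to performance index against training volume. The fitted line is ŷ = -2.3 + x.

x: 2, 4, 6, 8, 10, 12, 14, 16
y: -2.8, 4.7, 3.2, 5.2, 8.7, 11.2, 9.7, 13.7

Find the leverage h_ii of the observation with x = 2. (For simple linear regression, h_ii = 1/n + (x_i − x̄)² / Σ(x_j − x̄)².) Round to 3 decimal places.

x̄ = (2 + 4 + 6 + 8 + 10 + 12 + 14 + 16)/8 = 9
Σ(x − x̄)² = 49 + 25 + 9 + 1 + 1 + 9 + 25 + 49 = 168
h = 1/8 + (-7)²/168 = 0.125 + 0.291667 = 0.417

h = 0.417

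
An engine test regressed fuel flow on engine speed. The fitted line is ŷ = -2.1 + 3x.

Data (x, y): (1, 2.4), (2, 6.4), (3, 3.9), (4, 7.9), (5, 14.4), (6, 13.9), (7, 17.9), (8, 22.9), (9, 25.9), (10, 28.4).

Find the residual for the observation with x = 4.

ŷ = -2.1 + 3·4 = 9.9
r = 7.9 − 9.9 = -2

r = -2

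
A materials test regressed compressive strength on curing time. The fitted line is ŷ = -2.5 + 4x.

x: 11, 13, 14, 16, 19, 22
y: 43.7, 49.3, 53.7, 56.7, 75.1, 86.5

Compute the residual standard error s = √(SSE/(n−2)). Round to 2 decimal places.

s = 2.81

x=11: ŷ = -2.5 + 4·11 = 41.5; r = 43.7 − 41.5 = 2.2
x=13: ŷ = -2.5 + 4·13 = 49.5; r = 49.3 − 49.5 = -0.2
x=14: ŷ = -2.5 + 4·14 = 53.5; r = 53.7 − 53.5 = 0.2
x=16: ŷ = -2.5 + 4·16 = 61.5; r = 56.7 − 61.5 = -4.8
x=19: ŷ = -2.5 + 4·19 = 73.5; r = 75.1 − 73.5 = 1.6
x=22: ŷ = -2.5 + 4·22 = 85.5; r = 86.5 − 85.5 = 1
SSE = 4.84 + 0.04 + 0.04 + 23.04 + 2.56 + 1 = 31.52
s = √(31.52/4) = √7.88 ≈ 2.81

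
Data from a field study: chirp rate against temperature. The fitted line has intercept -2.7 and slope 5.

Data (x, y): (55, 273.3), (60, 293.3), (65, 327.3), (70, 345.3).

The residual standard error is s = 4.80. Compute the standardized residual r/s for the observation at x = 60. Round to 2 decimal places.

-0.83

ŷ = -2.7 + 5·60 = 297.3
r = 293.3 − 297.3 = -4
r/s = -4 / 4.80 = -0.83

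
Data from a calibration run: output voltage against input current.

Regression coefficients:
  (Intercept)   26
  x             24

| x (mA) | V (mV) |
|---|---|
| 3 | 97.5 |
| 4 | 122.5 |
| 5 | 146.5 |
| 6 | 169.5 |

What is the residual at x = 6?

e = -0.5

V̂ = 26 + 24·6 = 170
e = 169.5 − 170 = -0.5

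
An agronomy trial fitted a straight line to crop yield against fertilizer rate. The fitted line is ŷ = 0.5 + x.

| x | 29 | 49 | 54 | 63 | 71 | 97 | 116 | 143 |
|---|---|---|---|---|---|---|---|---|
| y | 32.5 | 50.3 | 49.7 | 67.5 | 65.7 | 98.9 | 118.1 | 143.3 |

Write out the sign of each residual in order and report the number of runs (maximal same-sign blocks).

6 runs

x=29: ŷ = 0.5 + 29 = 29.5; r = 32.5 − 29.5 = 3
x=49: ŷ = 0.5 + 49 = 49.5; r = 50.3 − 49.5 = 0.8
x=54: ŷ = 0.5 + 54 = 54.5; r = 49.7 − 54.5 = -4.8
x=63: ŷ = 0.5 + 63 = 63.5; r = 67.5 − 63.5 = 4
x=71: ŷ = 0.5 + 71 = 71.5; r = 65.7 − 71.5 = -5.8
x=97: ŷ = 0.5 + 97 = 97.5; r = 98.9 − 97.5 = 1.4
x=116: ŷ = 0.5 + 116 = 116.5; r = 118.1 − 116.5 = 1.6
x=143: ŷ = 0.5 + 143 = 143.5; r = 143.3 − 143.5 = -0.2
Signs: + + − + − + + −
Runs: +×2, −×1, +×1, −×1, +×2, −×1 → 6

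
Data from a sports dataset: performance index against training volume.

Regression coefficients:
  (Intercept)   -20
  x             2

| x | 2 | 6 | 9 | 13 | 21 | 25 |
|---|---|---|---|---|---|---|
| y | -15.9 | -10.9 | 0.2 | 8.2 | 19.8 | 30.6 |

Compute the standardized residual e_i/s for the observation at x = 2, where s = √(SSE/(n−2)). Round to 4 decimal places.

0.0414

x=2: ŷ = -20 + 2·2 = -16; e = -15.9 − (-16) = 0.1
x=6: ŷ = -20 + 2·6 = -8; e = -10.9 − (-8) = -2.9
x=9: ŷ = -20 + 2·9 = -2; e = 0.2 − (-2) = 2.2
x=13: ŷ = -20 + 2·13 = 6; e = 8.2 − 6 = 2.2
x=21: ŷ = -20 + 2·21 = 22; e = 19.8 − 22 = -2.2
x=25: ŷ = -20 + 2·25 = 30; e = 30.6 − 30 = 0.6
SSE = 0.01 + 8.41 + 4.84 + 4.84 + 4.84 + 0.36 = 23.3
s = √(23.3/4) = 2.4135
e/s = 0.1 / 2.4135 = 0.0414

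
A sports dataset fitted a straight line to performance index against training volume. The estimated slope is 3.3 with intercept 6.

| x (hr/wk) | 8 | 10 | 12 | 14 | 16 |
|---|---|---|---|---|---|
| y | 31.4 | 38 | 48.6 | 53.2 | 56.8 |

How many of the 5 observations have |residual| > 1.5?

x=8: ŷ = 6 + 3.3·8 = 32.4; e = 31.4 − 32.4 = -1
x=10: ŷ = 6 + 3.3·10 = 39; e = 38 − 39 = -1
x=12: ŷ = 6 + 3.3·12 = 45.6; e = 48.6 − 45.6 = 3
x=14: ŷ = 6 + 3.3·14 = 52.2; e = 53.2 − 52.2 = 1
x=16: ŷ = 6 + 3.3·16 = 58.8; e = 56.8 − 58.8 = -2
|e| > 1.5: x=12 (|e|=3), x=16 (|e|=2) → 2

2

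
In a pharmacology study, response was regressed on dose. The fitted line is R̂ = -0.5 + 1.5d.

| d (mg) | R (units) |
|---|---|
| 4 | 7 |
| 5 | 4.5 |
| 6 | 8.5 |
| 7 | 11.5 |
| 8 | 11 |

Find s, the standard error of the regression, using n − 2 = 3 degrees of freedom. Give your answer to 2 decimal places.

s = 1.91

d=4: R̂ = -0.5 + 1.5·4 = 5.5; e = 7 − 5.5 = 1.5
d=5: R̂ = -0.5 + 1.5·5 = 7; e = 4.5 − 7 = -2.5
d=6: R̂ = -0.5 + 1.5·6 = 8.5; e = 8.5 − 8.5 = 0
d=7: R̂ = -0.5 + 1.5·7 = 10; e = 11.5 − 10 = 1.5
d=8: R̂ = -0.5 + 1.5·8 = 11.5; e = 11 − 11.5 = -0.5
SSE = 2.25 + 6.25 + 0 + 2.25 + 0.25 = 11
s = √(11/3) = √3.66667 ≈ 1.91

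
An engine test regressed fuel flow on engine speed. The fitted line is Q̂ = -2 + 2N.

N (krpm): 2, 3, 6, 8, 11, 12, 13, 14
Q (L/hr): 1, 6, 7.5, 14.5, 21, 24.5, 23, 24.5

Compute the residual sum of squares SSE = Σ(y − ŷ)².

SSE = 22

N=2: Q̂ = -2 + 2·2 = 2; r = 1 − 2 = -1
N=3: Q̂ = -2 + 2·3 = 4; r = 6 − 4 = 2
N=6: Q̂ = -2 + 2·6 = 10; r = 7.5 − 10 = -2.5
N=8: Q̂ = -2 + 2·8 = 14; r = 14.5 − 14 = 0.5
N=11: Q̂ = -2 + 2·11 = 20; r = 21 − 20 = 1
N=12: Q̂ = -2 + 2·12 = 22; r = 24.5 − 22 = 2.5
N=13: Q̂ = -2 + 2·13 = 24; r = 23 − 24 = -1
N=14: Q̂ = -2 + 2·14 = 26; r = 24.5 − 26 = -1.5
SSE = 1 + 4 + 6.25 + 0.25 + 1 + 6.25 + 1 + 2.25 = 22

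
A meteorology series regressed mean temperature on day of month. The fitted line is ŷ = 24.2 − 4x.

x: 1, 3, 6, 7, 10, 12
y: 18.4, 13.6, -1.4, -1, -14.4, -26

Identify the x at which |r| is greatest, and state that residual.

x=1: ŷ = 24.2 − 4·1 = 20.2; r = 18.4 − 20.2 = -1.8
x=3: ŷ = 24.2 − 4·3 = 12.2; r = 13.6 − 12.2 = 1.4
x=6: ŷ = 24.2 − 4·6 = 0.2; r = -1.4 − 0.2 = -1.6
x=7: ŷ = 24.2 − 4·7 = -3.8; r = -1 − (-3.8) = 2.8
x=10: ŷ = 24.2 − 4·10 = -15.8; r = -14.4 − (-15.8) = 1.4
x=12: ŷ = 24.2 − 4·12 = -23.8; r = -26 − (-23.8) = -2.2
Largest |r| is 2.8 at x = 7, residual 2.8.

x = 7, r = 2.8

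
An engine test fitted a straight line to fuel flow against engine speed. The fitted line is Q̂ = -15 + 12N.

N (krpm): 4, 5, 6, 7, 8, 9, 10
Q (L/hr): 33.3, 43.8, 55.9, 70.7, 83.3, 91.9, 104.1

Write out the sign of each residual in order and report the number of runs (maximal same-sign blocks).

4 runs

N=4: Q̂ = -15 + 12·4 = 33; e = 33.3 − 33 = 0.3
N=5: Q̂ = -15 + 12·5 = 45; e = 43.8 − 45 = -1.2
N=6: Q̂ = -15 + 12·6 = 57; e = 55.9 − 57 = -1.1
N=7: Q̂ = -15 + 12·7 = 69; e = 70.7 − 69 = 1.7
N=8: Q̂ = -15 + 12·8 = 81; e = 83.3 − 81 = 2.3
N=9: Q̂ = -15 + 12·9 = 93; e = 91.9 − 93 = -1.1
N=10: Q̂ = -15 + 12·10 = 105; e = 104.1 − 105 = -0.9
Signs: + − − + + − −
Runs: +×1, −×2, +×2, −×2 → 4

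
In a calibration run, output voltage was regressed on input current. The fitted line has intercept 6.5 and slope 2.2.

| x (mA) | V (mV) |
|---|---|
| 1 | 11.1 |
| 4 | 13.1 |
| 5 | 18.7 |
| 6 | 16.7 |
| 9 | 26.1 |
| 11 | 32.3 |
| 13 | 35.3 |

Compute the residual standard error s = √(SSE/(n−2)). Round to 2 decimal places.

x=1: ŷ = 6.5 + 2.2·1 = 8.7; r = 11.1 − 8.7 = 2.4
x=4: ŷ = 6.5 + 2.2·4 = 15.3; r = 13.1 − 15.3 = -2.2
x=5: ŷ = 6.5 + 2.2·5 = 17.5; r = 18.7 − 17.5 = 1.2
x=6: ŷ = 6.5 + 2.2·6 = 19.7; r = 16.7 − 19.7 = -3
x=9: ŷ = 6.5 + 2.2·9 = 26.3; r = 26.1 − 26.3 = -0.2
x=11: ŷ = 6.5 + 2.2·11 = 30.7; r = 32.3 − 30.7 = 1.6
x=13: ŷ = 6.5 + 2.2·13 = 35.1; r = 35.3 − 35.1 = 0.2
SSE = 5.76 + 4.84 + 1.44 + 9 + 0.04 + 2.56 + 0.04 = 23.68
s = √(23.68/5) = √4.736 ≈ 2.18

s = 2.18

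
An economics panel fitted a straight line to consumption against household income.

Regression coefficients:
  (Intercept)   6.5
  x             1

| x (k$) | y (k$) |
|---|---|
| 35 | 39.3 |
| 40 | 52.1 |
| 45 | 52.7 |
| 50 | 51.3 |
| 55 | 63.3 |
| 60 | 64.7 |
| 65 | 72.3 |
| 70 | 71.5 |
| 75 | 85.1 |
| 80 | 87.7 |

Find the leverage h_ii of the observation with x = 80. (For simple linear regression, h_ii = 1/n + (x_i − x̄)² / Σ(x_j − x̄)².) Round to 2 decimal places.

x̄ = (35 + 40 + 45 + 50 + 55 + 60 + 65 + 70 + 75 + 80)/10 = 57.5
Σ(x − x̄)² = 506.25 + 306.25 + 156.25 + 56.25 + 6.25 + 6.25 + 56.25 + 156.25 + 306.25 + 506.25 = 2062.5
h = 1/10 + (22.5)²/2062.5 = 0.1 + 0.245455 = 0.35

h = 0.35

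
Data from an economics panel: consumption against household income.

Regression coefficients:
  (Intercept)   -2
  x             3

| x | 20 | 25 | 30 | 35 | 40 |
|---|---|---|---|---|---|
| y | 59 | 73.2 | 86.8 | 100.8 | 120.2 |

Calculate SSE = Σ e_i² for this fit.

SSE = 12.16

x=20: ŷ = -2 + 3·20 = 58; e = 59 − 58 = 1
x=25: ŷ = -2 + 3·25 = 73; e = 73.2 − 73 = 0.2
x=30: ŷ = -2 + 3·30 = 88; e = 86.8 − 88 = -1.2
x=35: ŷ = -2 + 3·35 = 103; e = 100.8 − 103 = -2.2
x=40: ŷ = -2 + 3·40 = 118; e = 120.2 − 118 = 2.2
SSE = 1 + 0.04 + 1.44 + 4.84 + 4.84 = 12.16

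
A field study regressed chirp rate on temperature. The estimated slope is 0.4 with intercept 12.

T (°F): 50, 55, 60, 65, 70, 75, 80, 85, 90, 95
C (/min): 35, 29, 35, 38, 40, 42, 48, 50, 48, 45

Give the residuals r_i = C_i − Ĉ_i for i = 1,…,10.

3, -5, -1, 0, 0, 0, 4, 4, 0, -5

T=50: Ĉ = 12 + 0.4·50 = 32; r = 35 − 32 = 3
T=55: Ĉ = 12 + 0.4·55 = 34; r = 29 − 34 = -5
T=60: Ĉ = 12 + 0.4·60 = 36; r = 35 − 36 = -1
T=65: Ĉ = 12 + 0.4·65 = 38; r = 38 − 38 = 0
T=70: Ĉ = 12 + 0.4·70 = 40; r = 40 − 40 = 0
T=75: Ĉ = 12 + 0.4·75 = 42; r = 42 − 42 = 0
T=80: Ĉ = 12 + 0.4·80 = 44; r = 48 − 44 = 4
T=85: Ĉ = 12 + 0.4·85 = 46; r = 50 − 46 = 4
T=90: Ĉ = 12 + 0.4·90 = 48; r = 48 − 48 = 0
T=95: Ĉ = 12 + 0.4·95 = 50; r = 45 − 50 = -5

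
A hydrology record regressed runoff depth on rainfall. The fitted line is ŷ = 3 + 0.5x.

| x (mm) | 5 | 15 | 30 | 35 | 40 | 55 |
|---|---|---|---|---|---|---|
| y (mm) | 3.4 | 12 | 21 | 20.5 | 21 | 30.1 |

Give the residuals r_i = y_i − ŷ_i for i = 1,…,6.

x=5: ŷ = 3 + 0.5·5 = 5.5; r = 3.4 − 5.5 = -2.1
x=15: ŷ = 3 + 0.5·15 = 10.5; r = 12 − 10.5 = 1.5
x=30: ŷ = 3 + 0.5·30 = 18; r = 21 − 18 = 3
x=35: ŷ = 3 + 0.5·35 = 20.5; r = 20.5 − 20.5 = 0
x=40: ŷ = 3 + 0.5·40 = 23; r = 21 − 23 = -2
x=55: ŷ = 3 + 0.5·55 = 30.5; r = 30.1 − 30.5 = -0.4

-2.1, 1.5, 3, 0, -2, -0.4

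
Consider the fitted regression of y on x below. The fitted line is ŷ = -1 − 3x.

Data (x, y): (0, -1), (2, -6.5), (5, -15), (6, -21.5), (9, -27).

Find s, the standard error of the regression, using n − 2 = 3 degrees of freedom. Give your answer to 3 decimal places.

s = 1.683

x=0: ŷ = -1 − 3·0 = -1; e = -1 − (-1) = 0
x=2: ŷ = -1 − 3·2 = -7; e = -6.5 − (-7) = 0.5
x=5: ŷ = -1 − 3·5 = -16; e = -15 − (-16) = 1
x=6: ŷ = -1 − 3·6 = -19; e = -21.5 − (-19) = -2.5
x=9: ŷ = -1 − 3·9 = -28; e = -27 − (-28) = 1
SSE = 0 + 0.25 + 1 + 6.25 + 1 = 8.5
s = √(8.5/3) = √2.83333 ≈ 1.683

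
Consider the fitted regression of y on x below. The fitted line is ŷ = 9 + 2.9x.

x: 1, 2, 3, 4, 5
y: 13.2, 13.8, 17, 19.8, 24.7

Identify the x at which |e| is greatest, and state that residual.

x = 1, e = 1.3

x=1: ŷ = 9 + 2.9·1 = 11.9; e = 13.2 − 11.9 = 1.3
x=2: ŷ = 9 + 2.9·2 = 14.8; e = 13.8 − 14.8 = -1
x=3: ŷ = 9 + 2.9·3 = 17.7; e = 17 − 17.7 = -0.7
x=4: ŷ = 9 + 2.9·4 = 20.6; e = 19.8 − 20.6 = -0.8
x=5: ŷ = 9 + 2.9·5 = 23.5; e = 24.7 − 23.5 = 1.2
Largest |e| is 1.3 at x = 1, residual 1.3.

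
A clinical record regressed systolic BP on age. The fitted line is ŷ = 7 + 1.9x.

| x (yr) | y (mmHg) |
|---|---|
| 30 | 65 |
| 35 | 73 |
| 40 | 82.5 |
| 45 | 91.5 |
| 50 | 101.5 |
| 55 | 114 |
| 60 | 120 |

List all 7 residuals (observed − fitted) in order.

x=30: ŷ = 7 + 1.9·30 = 64; r = 65 − 64 = 1
x=35: ŷ = 7 + 1.9·35 = 73.5; r = 73 − 73.5 = -0.5
x=40: ŷ = 7 + 1.9·40 = 83; r = 82.5 − 83 = -0.5
x=45: ŷ = 7 + 1.9·45 = 92.5; r = 91.5 − 92.5 = -1
x=50: ŷ = 7 + 1.9·50 = 102; r = 101.5 − 102 = -0.5
x=55: ŷ = 7 + 1.9·55 = 111.5; r = 114 − 111.5 = 2.5
x=60: ŷ = 7 + 1.9·60 = 121; r = 120 − 121 = -1

1, -0.5, -0.5, -1, -0.5, 2.5, -1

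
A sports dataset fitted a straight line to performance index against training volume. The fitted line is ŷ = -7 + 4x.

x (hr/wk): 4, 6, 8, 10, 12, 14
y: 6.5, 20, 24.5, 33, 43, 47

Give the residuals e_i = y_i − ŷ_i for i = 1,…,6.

x=4: ŷ = -7 + 4·4 = 9; e = 6.5 − 9 = -2.5
x=6: ŷ = -7 + 4·6 = 17; e = 20 − 17 = 3
x=8: ŷ = -7 + 4·8 = 25; e = 24.5 − 25 = -0.5
x=10: ŷ = -7 + 4·10 = 33; e = 33 − 33 = 0
x=12: ŷ = -7 + 4·12 = 41; e = 43 − 41 = 2
x=14: ŷ = -7 + 4·14 = 49; e = 47 − 49 = -2

-2.5, 3, -0.5, 0, 2, -2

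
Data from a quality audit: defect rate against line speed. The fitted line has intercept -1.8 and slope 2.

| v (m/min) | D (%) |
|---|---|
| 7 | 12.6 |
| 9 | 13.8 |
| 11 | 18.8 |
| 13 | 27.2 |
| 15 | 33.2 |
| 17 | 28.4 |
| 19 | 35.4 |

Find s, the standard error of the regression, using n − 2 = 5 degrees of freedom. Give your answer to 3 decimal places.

v=7: D̂ = -1.8 + 2·7 = 12.2; e = 12.6 − 12.2 = 0.4
v=9: D̂ = -1.8 + 2·9 = 16.2; e = 13.8 − 16.2 = -2.4
v=11: D̂ = -1.8 + 2·11 = 20.2; e = 18.8 − 20.2 = -1.4
v=13: D̂ = -1.8 + 2·13 = 24.2; e = 27.2 − 24.2 = 3
v=15: D̂ = -1.8 + 2·15 = 28.2; e = 33.2 − 28.2 = 5
v=17: D̂ = -1.8 + 2·17 = 32.2; e = 28.4 − 32.2 = -3.8
v=19: D̂ = -1.8 + 2·19 = 36.2; e = 35.4 − 36.2 = -0.8
SSE = 0.16 + 5.76 + 1.96 + 9 + 25 + 14.44 + 0.64 = 56.96
s = √(56.96/5) = √11.392 ≈ 3.375

s = 3.375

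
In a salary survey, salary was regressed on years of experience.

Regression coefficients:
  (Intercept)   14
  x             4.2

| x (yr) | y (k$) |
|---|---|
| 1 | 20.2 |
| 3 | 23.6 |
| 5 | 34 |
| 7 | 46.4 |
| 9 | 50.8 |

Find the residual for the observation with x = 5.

e = -1

ŷ = 14 + 4.2·5 = 35
e = 34 − 35 = -1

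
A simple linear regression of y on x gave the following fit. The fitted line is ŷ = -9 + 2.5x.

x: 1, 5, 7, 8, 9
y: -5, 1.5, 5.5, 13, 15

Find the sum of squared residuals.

x=1: ŷ = -9 + 2.5·1 = -6.5; e = -5 − (-6.5) = 1.5
x=5: ŷ = -9 + 2.5·5 = 3.5; e = 1.5 − 3.5 = -2
x=7: ŷ = -9 + 2.5·7 = 8.5; e = 5.5 − 8.5 = -3
x=8: ŷ = -9 + 2.5·8 = 11; e = 13 − 11 = 2
x=9: ŷ = -9 + 2.5·9 = 13.5; e = 15 − 13.5 = 1.5
SSE = 2.25 + 4 + 9 + 4 + 2.25 = 21.5

SSE = 21.5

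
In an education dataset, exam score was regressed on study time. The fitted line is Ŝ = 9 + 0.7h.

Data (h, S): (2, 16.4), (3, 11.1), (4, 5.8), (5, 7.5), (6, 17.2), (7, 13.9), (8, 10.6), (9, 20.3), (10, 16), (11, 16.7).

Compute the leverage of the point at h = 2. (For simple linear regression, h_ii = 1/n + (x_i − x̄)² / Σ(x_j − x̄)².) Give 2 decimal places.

h̄ = (2 + 3 + 4 + 5 + 6 + 7 + 8 + 9 + 10 + 11)/10 = 6.5
Σ(h − h̄)² = 20.25 + 12.25 + 6.25 + 2.25 + 0.25 + 0.25 + 2.25 + 6.25 + 12.25 + 20.25 = 82.5
h = 1/10 + (-4.5)²/82.5 = 0.1 + 0.245455 = 0.35

h = 0.35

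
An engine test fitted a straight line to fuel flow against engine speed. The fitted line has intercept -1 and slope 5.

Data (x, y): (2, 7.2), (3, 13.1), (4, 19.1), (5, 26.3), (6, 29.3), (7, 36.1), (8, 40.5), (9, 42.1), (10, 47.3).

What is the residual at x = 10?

ŷ = -1 + 5·10 = 49
e = 47.3 − 49 = -1.7

e = -1.7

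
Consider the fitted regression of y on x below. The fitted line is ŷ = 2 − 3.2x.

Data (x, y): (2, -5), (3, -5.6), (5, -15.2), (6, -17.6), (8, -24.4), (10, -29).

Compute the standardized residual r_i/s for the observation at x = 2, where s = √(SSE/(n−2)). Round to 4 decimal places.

-0.4353

x=2: ŷ = 2 − 3.2·2 = -4.4; r = -5 − (-4.4) = -0.6
x=3: ŷ = 2 − 3.2·3 = -7.6; r = -5.6 − (-7.6) = 2
x=5: ŷ = 2 − 3.2·5 = -14; r = -15.2 − (-14) = -1.2
x=6: ŷ = 2 − 3.2·6 = -17.2; r = -17.6 − (-17.2) = -0.4
x=8: ŷ = 2 − 3.2·8 = -23.6; r = -24.4 − (-23.6) = -0.8
x=10: ŷ = 2 − 3.2·10 = -30; r = -29 − (-30) = 1
SSE = 0.36 + 4 + 1.44 + 0.16 + 0.64 + 1 = 7.6
s = √(7.6/4) = 1.3784
r/s = -0.6 / 1.3784 = -0.4353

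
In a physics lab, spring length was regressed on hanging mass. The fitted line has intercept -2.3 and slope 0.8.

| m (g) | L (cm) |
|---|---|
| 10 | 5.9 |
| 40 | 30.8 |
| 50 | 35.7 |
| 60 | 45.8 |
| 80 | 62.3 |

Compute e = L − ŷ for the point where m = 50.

ŷ = -2.3 + 0.8·50 = 37.7
e = 35.7 − 37.7 = -2

e = -2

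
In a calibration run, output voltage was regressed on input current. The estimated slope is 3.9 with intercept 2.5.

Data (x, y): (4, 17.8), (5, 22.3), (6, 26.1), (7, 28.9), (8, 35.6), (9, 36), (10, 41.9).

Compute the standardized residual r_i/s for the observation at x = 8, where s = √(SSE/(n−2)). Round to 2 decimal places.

1.57

x=4: ŷ = 2.5 + 3.9·4 = 18.1; r = 17.8 − 18.1 = -0.3
x=5: ŷ = 2.5 + 3.9·5 = 22; r = 22.3 − 22 = 0.3
x=6: ŷ = 2.5 + 3.9·6 = 25.9; r = 26.1 − 25.9 = 0.2
x=7: ŷ = 2.5 + 3.9·7 = 29.8; r = 28.9 − 29.8 = -0.9
x=8: ŷ = 2.5 + 3.9·8 = 33.7; r = 35.6 − 33.7 = 1.9
x=9: ŷ = 2.5 + 3.9·9 = 37.6; r = 36 − 37.6 = -1.6
x=10: ŷ = 2.5 + 3.9·10 = 41.5; r = 41.9 − 41.5 = 0.4
SSE = 0.09 + 0.09 + 0.04 + 0.81 + 3.61 + 2.56 + 0.16 = 7.36
s = √(7.36/5) = 1.21326
r/s = 1.9 / 1.21326 = 1.57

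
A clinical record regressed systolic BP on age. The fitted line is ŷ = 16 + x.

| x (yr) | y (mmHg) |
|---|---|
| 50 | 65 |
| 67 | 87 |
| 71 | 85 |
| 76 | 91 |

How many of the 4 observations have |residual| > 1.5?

x=50: ŷ = 16 + 50 = 66; e = 65 − 66 = -1
x=67: ŷ = 16 + 67 = 83; e = 87 − 83 = 4
x=71: ŷ = 16 + 71 = 87; e = 85 − 87 = -2
x=76: ŷ = 16 + 76 = 92; e = 91 − 92 = -1
|e| > 1.5: x=67 (|e|=4), x=71 (|e|=2) → 2

2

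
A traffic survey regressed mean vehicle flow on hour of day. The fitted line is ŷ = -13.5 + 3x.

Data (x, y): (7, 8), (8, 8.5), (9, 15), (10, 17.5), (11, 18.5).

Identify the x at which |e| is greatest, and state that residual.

x=7: ŷ = -13.5 + 3·7 = 7.5; e = 8 − 7.5 = 0.5
x=8: ŷ = -13.5 + 3·8 = 10.5; e = 8.5 − 10.5 = -2
x=9: ŷ = -13.5 + 3·9 = 13.5; e = 15 − 13.5 = 1.5
x=10: ŷ = -13.5 + 3·10 = 16.5; e = 17.5 − 16.5 = 1
x=11: ŷ = -13.5 + 3·11 = 19.5; e = 18.5 − 19.5 = -1
Largest |e| is 2 at x = 8, residual -2.

x = 8, e = -2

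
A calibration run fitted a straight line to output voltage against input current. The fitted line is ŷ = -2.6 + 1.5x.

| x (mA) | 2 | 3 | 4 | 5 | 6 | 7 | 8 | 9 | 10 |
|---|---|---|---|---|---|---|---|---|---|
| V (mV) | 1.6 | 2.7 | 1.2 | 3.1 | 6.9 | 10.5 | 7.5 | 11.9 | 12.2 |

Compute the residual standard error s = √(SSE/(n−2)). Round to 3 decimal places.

x=2: ŷ = -2.6 + 1.5·2 = 0.4; r = 1.6 − 0.4 = 1.2
x=3: ŷ = -2.6 + 1.5·3 = 1.9; r = 2.7 − 1.9 = 0.8
x=4: ŷ = -2.6 + 1.5·4 = 3.4; r = 1.2 − 3.4 = -2.2
x=5: ŷ = -2.6 + 1.5·5 = 4.9; r = 3.1 − 4.9 = -1.8
x=6: ŷ = -2.6 + 1.5·6 = 6.4; r = 6.9 − 6.4 = 0.5
x=7: ŷ = -2.6 + 1.5·7 = 7.9; r = 10.5 − 7.9 = 2.6
x=8: ŷ = -2.6 + 1.5·8 = 9.4; r = 7.5 − 9.4 = -1.9
x=9: ŷ = -2.6 + 1.5·9 = 10.9; r = 11.9 − 10.9 = 1
x=10: ŷ = -2.6 + 1.5·10 = 12.4; r = 12.2 − 12.4 = -0.2
SSE = 1.44 + 0.64 + 4.84 + 3.24 + 0.25 + 6.76 + 3.61 + 1 + 0.04 = 21.82
s = √(21.82/7) = √3.11714 ≈ 1.766

s = 1.766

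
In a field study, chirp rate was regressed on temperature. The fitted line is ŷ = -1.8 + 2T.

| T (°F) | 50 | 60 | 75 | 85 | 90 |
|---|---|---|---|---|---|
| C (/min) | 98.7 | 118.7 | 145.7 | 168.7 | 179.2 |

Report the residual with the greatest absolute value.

T=50: ŷ = -1.8 + 2·50 = 98.2; e = 98.7 − 98.2 = 0.5
T=60: ŷ = -1.8 + 2·60 = 118.2; e = 118.7 − 118.2 = 0.5
T=75: ŷ = -1.8 + 2·75 = 148.2; e = 145.7 − 148.2 = -2.5
T=85: ŷ = -1.8 + 2·85 = 168.2; e = 168.7 − 168.2 = 0.5
T=90: ŷ = -1.8 + 2·90 = 178.2; e = 179.2 − 178.2 = 1
Largest |e| is 2.5 at T = 75, residual -2.5.

e = -2.5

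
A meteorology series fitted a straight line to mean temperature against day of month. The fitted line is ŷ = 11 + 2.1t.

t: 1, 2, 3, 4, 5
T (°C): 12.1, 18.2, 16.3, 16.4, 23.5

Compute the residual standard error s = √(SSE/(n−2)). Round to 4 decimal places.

s = 2.8284

t=1: ŷ = 11 + 2.1·1 = 13.1; r = 12.1 − 13.1 = -1
t=2: ŷ = 11 + 2.1·2 = 15.2; r = 18.2 − 15.2 = 3
t=3: ŷ = 11 + 2.1·3 = 17.3; r = 16.3 − 17.3 = -1
t=4: ŷ = 11 + 2.1·4 = 19.4; r = 16.4 − 19.4 = -3
t=5: ŷ = 11 + 2.1·5 = 21.5; r = 23.5 − 21.5 = 2
SSE = 1 + 9 + 1 + 9 + 4 = 24
s = √(24/3) = √8 ≈ 2.8284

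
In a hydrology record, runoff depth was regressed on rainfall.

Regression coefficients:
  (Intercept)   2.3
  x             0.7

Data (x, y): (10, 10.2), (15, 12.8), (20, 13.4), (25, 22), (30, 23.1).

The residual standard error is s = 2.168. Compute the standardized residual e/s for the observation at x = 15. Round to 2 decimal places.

0.00

ŷ = 2.3 + 0.7·15 = 12.8
e = 12.8 − 12.8 = 0
e/s = 0 / 2.168 = 0.00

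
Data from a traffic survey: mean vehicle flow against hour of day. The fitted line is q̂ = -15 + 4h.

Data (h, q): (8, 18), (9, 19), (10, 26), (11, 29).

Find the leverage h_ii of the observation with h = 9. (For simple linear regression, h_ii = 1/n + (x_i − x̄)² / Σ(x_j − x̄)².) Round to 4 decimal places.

h = 0.3000

h̄ = (8 + 9 + 10 + 11)/4 = 9.5
Σ(h − h̄)² = 2.25 + 0.25 + 0.25 + 2.25 = 5
h = 1/4 + (-0.5)²/5 = 0.25 + 0.05 = 0.3000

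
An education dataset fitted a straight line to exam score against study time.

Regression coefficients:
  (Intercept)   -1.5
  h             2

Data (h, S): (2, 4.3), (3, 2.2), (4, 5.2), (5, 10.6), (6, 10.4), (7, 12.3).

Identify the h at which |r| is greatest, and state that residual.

h=2: Ŝ = -1.5 + 2·2 = 2.5; r = 4.3 − 2.5 = 1.8
h=3: Ŝ = -1.5 + 2·3 = 4.5; r = 2.2 − 4.5 = -2.3
h=4: Ŝ = -1.5 + 2·4 = 6.5; r = 5.2 − 6.5 = -1.3
h=5: Ŝ = -1.5 + 2·5 = 8.5; r = 10.6 − 8.5 = 2.1
h=6: Ŝ = -1.5 + 2·6 = 10.5; r = 10.4 − 10.5 = -0.1
h=7: Ŝ = -1.5 + 2·7 = 12.5; r = 12.3 − 12.5 = -0.2
Largest |r| is 2.3 at h = 3, residual -2.3.

h = 3, r = -2.3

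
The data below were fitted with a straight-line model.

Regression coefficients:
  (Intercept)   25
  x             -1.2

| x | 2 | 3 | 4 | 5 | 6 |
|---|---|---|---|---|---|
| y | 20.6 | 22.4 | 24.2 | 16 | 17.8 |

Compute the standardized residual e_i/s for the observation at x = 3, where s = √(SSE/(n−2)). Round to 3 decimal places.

x=2: ŷ = 25 − 1.2·2 = 22.6; e = 20.6 − 22.6 = -2
x=3: ŷ = 25 − 1.2·3 = 21.4; e = 22.4 − 21.4 = 1
x=4: ŷ = 25 − 1.2·4 = 20.2; e = 24.2 − 20.2 = 4
x=5: ŷ = 25 − 1.2·5 = 19; e = 16 − 19 = -3
x=6: ŷ = 25 − 1.2·6 = 17.8; e = 17.8 − 17.8 = 0
SSE = 4 + 1 + 16 + 9 + 0 = 30
s = √(30/3) = 3.16228
e/s = 1 / 3.16228 = 0.316

0.316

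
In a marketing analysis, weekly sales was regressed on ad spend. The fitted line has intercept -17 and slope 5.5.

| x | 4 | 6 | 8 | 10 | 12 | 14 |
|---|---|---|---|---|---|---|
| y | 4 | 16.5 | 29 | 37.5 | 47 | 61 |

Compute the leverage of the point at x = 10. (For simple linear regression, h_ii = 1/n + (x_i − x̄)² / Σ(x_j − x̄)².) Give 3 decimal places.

h = 0.181

x̄ = (4 + 6 + 8 + 10 + 12 + 14)/6 = 9
Σ(x − x̄)² = 25 + 9 + 1 + 1 + 9 + 25 = 70
h = 1/6 + (1)²/70 = 0.166667 + 0.0142857 = 0.181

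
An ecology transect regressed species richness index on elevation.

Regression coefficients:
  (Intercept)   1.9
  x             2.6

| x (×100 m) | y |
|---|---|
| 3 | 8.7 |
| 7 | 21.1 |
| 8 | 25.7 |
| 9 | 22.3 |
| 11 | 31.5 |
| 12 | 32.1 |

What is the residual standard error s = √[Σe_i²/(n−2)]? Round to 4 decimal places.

s = 2.3452

x=3: ŷ = 1.9 + 2.6·3 = 9.7; e = 8.7 − 9.7 = -1
x=7: ŷ = 1.9 + 2.6·7 = 20.1; e = 21.1 − 20.1 = 1
x=8: ŷ = 1.9 + 2.6·8 = 22.7; e = 25.7 − 22.7 = 3
x=9: ŷ = 1.9 + 2.6·9 = 25.3; e = 22.3 − 25.3 = -3
x=11: ŷ = 1.9 + 2.6·11 = 30.5; e = 31.5 − 30.5 = 1
x=12: ŷ = 1.9 + 2.6·12 = 33.1; e = 32.1 − 33.1 = -1
SSE = 1 + 1 + 9 + 9 + 1 + 1 = 22
s = √(22/4) = √5.5 ≈ 2.3452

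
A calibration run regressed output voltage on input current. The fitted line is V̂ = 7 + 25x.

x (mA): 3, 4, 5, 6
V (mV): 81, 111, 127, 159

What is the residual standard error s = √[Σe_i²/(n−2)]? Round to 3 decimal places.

x=3: V̂ = 7 + 25·3 = 82; e = 81 − 82 = -1
x=4: V̂ = 7 + 25·4 = 107; e = 111 − 107 = 4
x=5: V̂ = 7 + 25·5 = 132; e = 127 − 132 = -5
x=6: V̂ = 7 + 25·6 = 157; e = 159 − 157 = 2
SSE = 1 + 16 + 25 + 4 = 46
s = √(46/2) = √23 ≈ 4.796

s = 4.796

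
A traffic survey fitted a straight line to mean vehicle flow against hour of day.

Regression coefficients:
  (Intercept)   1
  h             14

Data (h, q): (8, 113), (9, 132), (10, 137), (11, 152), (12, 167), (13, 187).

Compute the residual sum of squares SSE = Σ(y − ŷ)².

SSE = 70

h=8: q̂ = 1 + 14·8 = 113; r = 113 − 113 = 0
h=9: q̂ = 1 + 14·9 = 127; r = 132 − 127 = 5
h=10: q̂ = 1 + 14·10 = 141; r = 137 − 141 = -4
h=11: q̂ = 1 + 14·11 = 155; r = 152 − 155 = -3
h=12: q̂ = 1 + 14·12 = 169; r = 167 − 169 = -2
h=13: q̂ = 1 + 14·13 = 183; r = 187 − 183 = 4
SSE = 0 + 25 + 16 + 9 + 4 + 16 = 70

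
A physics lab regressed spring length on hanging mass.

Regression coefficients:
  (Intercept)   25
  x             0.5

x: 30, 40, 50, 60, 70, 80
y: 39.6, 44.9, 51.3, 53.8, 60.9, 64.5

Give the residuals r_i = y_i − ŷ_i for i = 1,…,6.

x=30: ŷ = 25 + 0.5·30 = 40; r = 39.6 − 40 = -0.4
x=40: ŷ = 25 + 0.5·40 = 45; r = 44.9 − 45 = -0.1
x=50: ŷ = 25 + 0.5·50 = 50; r = 51.3 − 50 = 1.3
x=60: ŷ = 25 + 0.5·60 = 55; r = 53.8 − 55 = -1.2
x=70: ŷ = 25 + 0.5·70 = 60; r = 60.9 − 60 = 0.9
x=80: ŷ = 25 + 0.5·80 = 65; r = 64.5 − 65 = -0.5

-0.4, -0.1, 1.3, -1.2, 0.9, -0.5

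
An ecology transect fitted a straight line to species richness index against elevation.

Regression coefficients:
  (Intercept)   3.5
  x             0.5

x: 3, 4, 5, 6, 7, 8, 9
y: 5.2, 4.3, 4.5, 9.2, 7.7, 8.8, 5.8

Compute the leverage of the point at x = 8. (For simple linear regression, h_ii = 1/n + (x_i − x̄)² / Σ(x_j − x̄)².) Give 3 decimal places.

h = 0.286

x̄ = (3 + 4 + 5 + 6 + 7 + 8 + 9)/7 = 6
Σ(x − x̄)² = 9 + 4 + 1 + 0 + 1 + 4 + 9 = 28
h = 1/7 + (2)²/28 = 0.142857 + 0.142857 = 0.286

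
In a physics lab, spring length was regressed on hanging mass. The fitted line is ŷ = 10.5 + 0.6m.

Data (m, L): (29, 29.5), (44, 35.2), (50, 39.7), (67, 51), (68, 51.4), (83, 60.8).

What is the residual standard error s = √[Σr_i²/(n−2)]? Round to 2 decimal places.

s = 1.27

m=29: ŷ = 10.5 + 0.6·29 = 27.9; r = 29.5 − 27.9 = 1.6
m=44: ŷ = 10.5 + 0.6·44 = 36.9; r = 35.2 − 36.9 = -1.7
m=50: ŷ = 10.5 + 0.6·50 = 40.5; r = 39.7 − 40.5 = -0.8
m=67: ŷ = 10.5 + 0.6·67 = 50.7; r = 51 − 50.7 = 0.3
m=68: ŷ = 10.5 + 0.6·68 = 51.3; r = 51.4 − 51.3 = 0.1
m=83: ŷ = 10.5 + 0.6·83 = 60.3; r = 60.8 − 60.3 = 0.5
SSE = 2.56 + 2.89 + 0.64 + 0.09 + 0.01 + 0.25 = 6.44
s = √(6.44/4) = √1.61 ≈ 1.27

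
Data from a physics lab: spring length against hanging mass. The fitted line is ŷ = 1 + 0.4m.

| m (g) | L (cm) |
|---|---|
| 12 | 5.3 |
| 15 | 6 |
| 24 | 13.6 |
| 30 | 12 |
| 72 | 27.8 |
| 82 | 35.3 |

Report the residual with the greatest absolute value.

e = 3

m=12: ŷ = 1 + 0.4·12 = 5.8; e = 5.3 − 5.8 = -0.5
m=15: ŷ = 1 + 0.4·15 = 7; e = 6 − 7 = -1
m=24: ŷ = 1 + 0.4·24 = 10.6; e = 13.6 − 10.6 = 3
m=30: ŷ = 1 + 0.4·30 = 13; e = 12 − 13 = -1
m=72: ŷ = 1 + 0.4·72 = 29.8; e = 27.8 − 29.8 = -2
m=82: ŷ = 1 + 0.4·82 = 33.8; e = 35.3 − 33.8 = 1.5
Largest |e| is 3 at m = 24, residual 3.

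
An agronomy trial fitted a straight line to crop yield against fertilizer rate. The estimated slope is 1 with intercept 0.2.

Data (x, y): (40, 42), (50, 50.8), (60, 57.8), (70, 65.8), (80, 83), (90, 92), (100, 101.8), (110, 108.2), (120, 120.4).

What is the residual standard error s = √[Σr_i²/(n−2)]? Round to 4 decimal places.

s = 2.5746

x=40: ŷ = 0.2 + 40 = 40.2; r = 42 − 40.2 = 1.8
x=50: ŷ = 0.2 + 50 = 50.2; r = 50.8 − 50.2 = 0.6
x=60: ŷ = 0.2 + 60 = 60.2; r = 57.8 − 60.2 = -2.4
x=70: ŷ = 0.2 + 70 = 70.2; r = 65.8 − 70.2 = -4.4
x=80: ŷ = 0.2 + 80 = 80.2; r = 83 − 80.2 = 2.8
x=90: ŷ = 0.2 + 90 = 90.2; r = 92 − 90.2 = 1.8
x=100: ŷ = 0.2 + 100 = 100.2; r = 101.8 − 100.2 = 1.6
x=110: ŷ = 0.2 + 110 = 110.2; r = 108.2 − 110.2 = -2
x=120: ŷ = 0.2 + 120 = 120.2; r = 120.4 − 120.2 = 0.2
SSE = 3.24 + 0.36 + 5.76 + 19.36 + 7.84 + 3.24 + 2.56 + 4 + 0.04 = 46.4
s = √(46.4/7) = √6.62857 ≈ 2.5746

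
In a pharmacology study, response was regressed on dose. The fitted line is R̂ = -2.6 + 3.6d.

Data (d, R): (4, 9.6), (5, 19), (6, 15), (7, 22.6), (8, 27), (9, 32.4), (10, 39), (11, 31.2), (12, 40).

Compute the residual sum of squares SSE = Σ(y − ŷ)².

SSE = 106.56

d=4: R̂ = -2.6 + 3.6·4 = 11.8; e = 9.6 − 11.8 = -2.2
d=5: R̂ = -2.6 + 3.6·5 = 15.4; e = 19 − 15.4 = 3.6
d=6: R̂ = -2.6 + 3.6·6 = 19; e = 15 − 19 = -4
d=7: R̂ = -2.6 + 3.6·7 = 22.6; e = 22.6 − 22.6 = 0
d=8: R̂ = -2.6 + 3.6·8 = 26.2; e = 27 − 26.2 = 0.8
d=9: R̂ = -2.6 + 3.6·9 = 29.8; e = 32.4 − 29.8 = 2.6
d=10: R̂ = -2.6 + 3.6·10 = 33.4; e = 39 − 33.4 = 5.6
d=11: R̂ = -2.6 + 3.6·11 = 37; e = 31.2 − 37 = -5.8
d=12: R̂ = -2.6 + 3.6·12 = 40.6; e = 40 − 40.6 = -0.6
SSE = 4.84 + 12.96 + 16 + 0 + 0.64 + 6.76 + 31.36 + 33.64 + 0.36 = 106.56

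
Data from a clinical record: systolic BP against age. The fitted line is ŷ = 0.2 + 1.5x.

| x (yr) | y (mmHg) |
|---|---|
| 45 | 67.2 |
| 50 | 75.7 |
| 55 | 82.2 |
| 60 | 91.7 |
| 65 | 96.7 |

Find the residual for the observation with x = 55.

ŷ = 0.2 + 1.5·55 = 82.7
r = 82.2 − 82.7 = -0.5

r = -0.5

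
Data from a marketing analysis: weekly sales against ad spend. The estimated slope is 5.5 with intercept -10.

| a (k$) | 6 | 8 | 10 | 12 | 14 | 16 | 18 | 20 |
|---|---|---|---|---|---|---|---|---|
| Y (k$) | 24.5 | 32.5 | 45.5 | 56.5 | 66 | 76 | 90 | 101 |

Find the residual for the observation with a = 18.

ŷ = -10 + 5.5·18 = 89
e = 90 − 89 = 1

e = 1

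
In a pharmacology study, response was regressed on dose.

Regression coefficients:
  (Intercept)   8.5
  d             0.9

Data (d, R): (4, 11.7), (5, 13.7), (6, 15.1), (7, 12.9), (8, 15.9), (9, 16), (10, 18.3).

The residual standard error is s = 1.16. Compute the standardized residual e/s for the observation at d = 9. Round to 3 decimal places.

-0.517

R̂ = 8.5 + 0.9·9 = 16.6
e = 16 − 16.6 = -0.6
e/s = -0.6 / 1.16 = -0.517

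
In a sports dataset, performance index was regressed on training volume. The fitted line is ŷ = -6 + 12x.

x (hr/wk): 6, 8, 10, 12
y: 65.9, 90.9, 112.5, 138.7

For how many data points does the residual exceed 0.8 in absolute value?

2

x=6: ŷ = -6 + 12·6 = 66; e = 65.9 − 66 = -0.1
x=8: ŷ = -6 + 12·8 = 90; e = 90.9 − 90 = 0.9
x=10: ŷ = -6 + 12·10 = 114; e = 112.5 − 114 = -1.5
x=12: ŷ = -6 + 12·12 = 138; e = 138.7 − 138 = 0.7
|e| > 0.8: x=8 (|e|=0.9), x=10 (|e|=1.5) → 2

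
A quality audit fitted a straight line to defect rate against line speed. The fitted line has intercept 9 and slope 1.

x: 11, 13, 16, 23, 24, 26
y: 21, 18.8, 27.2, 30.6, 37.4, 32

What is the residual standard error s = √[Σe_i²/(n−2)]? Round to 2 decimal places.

s = 3.41

x=11: ŷ = 9 + 11 = 20; e = 21 − 20 = 1
x=13: ŷ = 9 + 13 = 22; e = 18.8 − 22 = -3.2
x=16: ŷ = 9 + 16 = 25; e = 27.2 − 25 = 2.2
x=23: ŷ = 9 + 23 = 32; e = 30.6 − 32 = -1.4
x=24: ŷ = 9 + 24 = 33; e = 37.4 − 33 = 4.4
x=26: ŷ = 9 + 26 = 35; e = 32 − 35 = -3
SSE = 1 + 10.24 + 4.84 + 1.96 + 19.36 + 9 = 46.4
s = √(46.4/4) = √11.6 ≈ 3.41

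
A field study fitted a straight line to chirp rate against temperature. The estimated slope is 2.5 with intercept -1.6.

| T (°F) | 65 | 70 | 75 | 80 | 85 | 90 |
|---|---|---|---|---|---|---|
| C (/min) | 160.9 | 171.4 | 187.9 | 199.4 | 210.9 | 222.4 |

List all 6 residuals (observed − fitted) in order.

0, -2, 2, 1, 0, -1

T=65: Ĉ = -1.6 + 2.5·65 = 160.9; e = 160.9 − 160.9 = 0
T=70: Ĉ = -1.6 + 2.5·70 = 173.4; e = 171.4 − 173.4 = -2
T=75: Ĉ = -1.6 + 2.5·75 = 185.9; e = 187.9 − 185.9 = 2
T=80: Ĉ = -1.6 + 2.5·80 = 198.4; e = 199.4 − 198.4 = 1
T=85: Ĉ = -1.6 + 2.5·85 = 210.9; e = 210.9 − 210.9 = 0
T=90: Ĉ = -1.6 + 2.5·90 = 223.4; e = 222.4 − 223.4 = -1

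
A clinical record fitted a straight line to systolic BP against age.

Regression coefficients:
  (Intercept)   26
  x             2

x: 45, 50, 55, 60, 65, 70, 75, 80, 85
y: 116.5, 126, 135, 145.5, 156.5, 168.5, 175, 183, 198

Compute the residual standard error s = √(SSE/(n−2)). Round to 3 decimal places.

s = 1.773

x=45: ŷ = 26 + 2·45 = 116; e = 116.5 − 116 = 0.5
x=50: ŷ = 26 + 2·50 = 126; e = 126 − 126 = 0
x=55: ŷ = 26 + 2·55 = 136; e = 135 − 136 = -1
x=60: ŷ = 26 + 2·60 = 146; e = 145.5 − 146 = -0.5
x=65: ŷ = 26 + 2·65 = 156; e = 156.5 − 156 = 0.5
x=70: ŷ = 26 + 2·70 = 166; e = 168.5 − 166 = 2.5
x=75: ŷ = 26 + 2·75 = 176; e = 175 − 176 = -1
x=80: ŷ = 26 + 2·80 = 186; e = 183 − 186 = -3
x=85: ŷ = 26 + 2·85 = 196; e = 198 − 196 = 2
SSE = 0.25 + 0 + 1 + 0.25 + 0.25 + 6.25 + 1 + 9 + 4 = 22
s = √(22/7) = √3.14286 ≈ 1.773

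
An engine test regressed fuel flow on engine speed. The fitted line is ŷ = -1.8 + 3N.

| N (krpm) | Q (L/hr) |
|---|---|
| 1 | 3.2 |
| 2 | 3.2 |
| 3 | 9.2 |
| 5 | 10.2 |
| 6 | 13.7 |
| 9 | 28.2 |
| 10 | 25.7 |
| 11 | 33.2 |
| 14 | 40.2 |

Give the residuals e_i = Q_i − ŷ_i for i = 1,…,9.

2, -1, 2, -3, -2.5, 3, -2.5, 2, 0

N=1: ŷ = -1.8 + 3·1 = 1.2; e = 3.2 − 1.2 = 2
N=2: ŷ = -1.8 + 3·2 = 4.2; e = 3.2 − 4.2 = -1
N=3: ŷ = -1.8 + 3·3 = 7.2; e = 9.2 − 7.2 = 2
N=5: ŷ = -1.8 + 3·5 = 13.2; e = 10.2 − 13.2 = -3
N=6: ŷ = -1.8 + 3·6 = 16.2; e = 13.7 − 16.2 = -2.5
N=9: ŷ = -1.8 + 3·9 = 25.2; e = 28.2 − 25.2 = 3
N=10: ŷ = -1.8 + 3·10 = 28.2; e = 25.7 − 28.2 = -2.5
N=11: ŷ = -1.8 + 3·11 = 31.2; e = 33.2 − 31.2 = 2
N=14: ŷ = -1.8 + 3·14 = 40.2; e = 40.2 − 40.2 = 0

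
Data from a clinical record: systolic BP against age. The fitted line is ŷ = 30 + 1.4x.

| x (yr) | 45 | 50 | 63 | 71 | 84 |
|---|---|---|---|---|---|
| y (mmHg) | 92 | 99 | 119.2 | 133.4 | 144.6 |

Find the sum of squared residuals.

SSE = 28

x=45: ŷ = 30 + 1.4·45 = 93; e = 92 − 93 = -1
x=50: ŷ = 30 + 1.4·50 = 100; e = 99 − 100 = -1
x=63: ŷ = 30 + 1.4·63 = 118.2; e = 119.2 − 118.2 = 1
x=71: ŷ = 30 + 1.4·71 = 129.4; e = 133.4 − 129.4 = 4
x=84: ŷ = 30 + 1.4·84 = 147.6; e = 144.6 − 147.6 = -3
SSE = 1 + 1 + 1 + 16 + 9 = 28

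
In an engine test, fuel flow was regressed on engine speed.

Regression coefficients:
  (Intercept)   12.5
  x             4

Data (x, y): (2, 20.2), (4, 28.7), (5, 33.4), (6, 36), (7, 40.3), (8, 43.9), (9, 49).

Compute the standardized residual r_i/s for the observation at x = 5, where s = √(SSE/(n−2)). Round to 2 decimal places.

x=2: ŷ = 12.5 + 4·2 = 20.5; r = 20.2 − 20.5 = -0.3
x=4: ŷ = 12.5 + 4·4 = 28.5; r = 28.7 − 28.5 = 0.2
x=5: ŷ = 12.5 + 4·5 = 32.5; r = 33.4 − 32.5 = 0.9
x=6: ŷ = 12.5 + 4·6 = 36.5; r = 36 − 36.5 = -0.5
x=7: ŷ = 12.5 + 4·7 = 40.5; r = 40.3 − 40.5 = -0.2
x=8: ŷ = 12.5 + 4·8 = 44.5; r = 43.9 − 44.5 = -0.6
x=9: ŷ = 12.5 + 4·9 = 48.5; r = 49 − 48.5 = 0.5
SSE = 0.09 + 0.04 + 0.81 + 0.25 + 0.04 + 0.36 + 0.25 = 1.84
s = √(1.84/5) = 0.60663
r/s = 0.9 / 0.60663 = 1.48

1.48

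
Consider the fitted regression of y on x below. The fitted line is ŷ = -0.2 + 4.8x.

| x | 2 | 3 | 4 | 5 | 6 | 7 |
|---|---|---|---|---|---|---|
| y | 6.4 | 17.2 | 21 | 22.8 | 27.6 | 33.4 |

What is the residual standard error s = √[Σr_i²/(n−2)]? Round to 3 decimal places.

x=2: ŷ = -0.2 + 4.8·2 = 9.4; r = 6.4 − 9.4 = -3
x=3: ŷ = -0.2 + 4.8·3 = 14.2; r = 17.2 − 14.2 = 3
x=4: ŷ = -0.2 + 4.8·4 = 19; r = 21 − 19 = 2
x=5: ŷ = -0.2 + 4.8·5 = 23.8; r = 22.8 − 23.8 = -1
x=6: ŷ = -0.2 + 4.8·6 = 28.6; r = 27.6 − 28.6 = -1
x=7: ŷ = -0.2 + 4.8·7 = 33.4; r = 33.4 − 33.4 = 0
SSE = 9 + 9 + 4 + 1 + 1 + 0 = 24
s = √(24/4) = √6 ≈ 2.449

s = 2.449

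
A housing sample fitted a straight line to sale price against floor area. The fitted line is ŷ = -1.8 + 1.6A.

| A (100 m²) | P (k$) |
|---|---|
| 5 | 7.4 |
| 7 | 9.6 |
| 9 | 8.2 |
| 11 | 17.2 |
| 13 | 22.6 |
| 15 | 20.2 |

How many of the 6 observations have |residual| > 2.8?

2

A=5: ŷ = -1.8 + 1.6·5 = 6.2; e = 7.4 − 6.2 = 1.2
A=7: ŷ = -1.8 + 1.6·7 = 9.4; e = 9.6 − 9.4 = 0.2
A=9: ŷ = -1.8 + 1.6·9 = 12.6; e = 8.2 − 12.6 = -4.4
A=11: ŷ = -1.8 + 1.6·11 = 15.8; e = 17.2 − 15.8 = 1.4
A=13: ŷ = -1.8 + 1.6·13 = 19; e = 22.6 − 19 = 3.6
A=15: ŷ = -1.8 + 1.6·15 = 22.2; e = 20.2 − 22.2 = -2
|e| > 2.8: A=9 (|e|=4.4), A=13 (|e|=3.6) → 2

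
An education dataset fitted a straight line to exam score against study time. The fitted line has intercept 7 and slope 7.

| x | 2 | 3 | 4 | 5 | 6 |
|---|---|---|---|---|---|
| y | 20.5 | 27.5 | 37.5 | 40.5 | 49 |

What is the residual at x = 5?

ŷ = 7 + 7·5 = 42
e = 40.5 − 42 = -1.5

e = -1.5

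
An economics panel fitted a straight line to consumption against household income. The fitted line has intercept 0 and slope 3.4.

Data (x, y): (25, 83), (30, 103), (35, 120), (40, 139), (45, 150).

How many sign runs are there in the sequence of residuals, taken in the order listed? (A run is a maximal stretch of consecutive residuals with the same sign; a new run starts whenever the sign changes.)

3 runs

x=25: ŷ = 3.4·25 = 85; r = 83 − 85 = -2
x=30: ŷ = 3.4·30 = 102; r = 103 − 102 = 1
x=35: ŷ = 3.4·35 = 119; r = 120 − 119 = 1
x=40: ŷ = 3.4·40 = 136; r = 139 − 136 = 3
x=45: ŷ = 3.4·45 = 153; r = 150 − 153 = -3
Signs: − + + + −
Runs: −×1, +×3, −×1 → 3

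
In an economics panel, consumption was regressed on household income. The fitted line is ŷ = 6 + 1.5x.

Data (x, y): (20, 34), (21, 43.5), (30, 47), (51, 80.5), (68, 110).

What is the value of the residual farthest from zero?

r = 6

x=20: ŷ = 6 + 1.5·20 = 36; r = 34 − 36 = -2
x=21: ŷ = 6 + 1.5·21 = 37.5; r = 43.5 − 37.5 = 6
x=30: ŷ = 6 + 1.5·30 = 51; r = 47 − 51 = -4
x=51: ŷ = 6 + 1.5·51 = 82.5; r = 80.5 − 82.5 = -2
x=68: ŷ = 6 + 1.5·68 = 108; r = 110 − 108 = 2
Largest |r| is 6 at x = 21, residual 6.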